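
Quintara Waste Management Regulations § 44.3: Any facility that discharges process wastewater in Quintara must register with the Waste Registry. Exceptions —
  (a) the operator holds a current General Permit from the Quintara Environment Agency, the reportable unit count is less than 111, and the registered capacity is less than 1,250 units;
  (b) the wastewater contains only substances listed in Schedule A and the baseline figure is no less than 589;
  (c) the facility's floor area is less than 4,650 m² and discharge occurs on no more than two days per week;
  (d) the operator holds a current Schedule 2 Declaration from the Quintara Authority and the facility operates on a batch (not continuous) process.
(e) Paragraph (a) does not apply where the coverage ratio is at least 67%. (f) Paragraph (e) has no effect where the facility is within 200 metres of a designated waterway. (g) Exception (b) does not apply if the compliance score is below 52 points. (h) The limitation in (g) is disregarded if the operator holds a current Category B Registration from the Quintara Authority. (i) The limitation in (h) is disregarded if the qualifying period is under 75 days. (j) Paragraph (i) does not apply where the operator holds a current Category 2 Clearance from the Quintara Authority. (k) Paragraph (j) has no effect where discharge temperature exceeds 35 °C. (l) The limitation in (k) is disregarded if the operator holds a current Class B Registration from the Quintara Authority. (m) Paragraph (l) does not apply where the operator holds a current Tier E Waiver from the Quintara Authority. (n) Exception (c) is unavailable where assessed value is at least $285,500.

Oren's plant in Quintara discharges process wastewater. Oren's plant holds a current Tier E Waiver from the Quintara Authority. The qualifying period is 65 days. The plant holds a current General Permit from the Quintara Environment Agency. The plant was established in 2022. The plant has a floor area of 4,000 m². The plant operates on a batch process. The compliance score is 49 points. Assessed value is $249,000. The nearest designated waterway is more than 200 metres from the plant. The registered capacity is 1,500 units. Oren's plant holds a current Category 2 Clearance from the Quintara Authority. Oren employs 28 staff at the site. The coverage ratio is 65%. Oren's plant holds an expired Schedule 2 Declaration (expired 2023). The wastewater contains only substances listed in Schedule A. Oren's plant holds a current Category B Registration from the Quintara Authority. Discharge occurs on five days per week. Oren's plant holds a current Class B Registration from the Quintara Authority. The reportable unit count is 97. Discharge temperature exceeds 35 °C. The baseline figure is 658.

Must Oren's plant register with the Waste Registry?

Yes — Oren's plant must register with the Waste Registry.

Exception (a) fails — the registered capacity is 1,500 units, not less than 1,250 units.
Exception (b) is satisfied on its face — the wastewater is Schedule-A-only; the baseline figure is 658, meeting the 589 threshold. Turning to paragraphs (g)–(m): (g) applies — the compliance score is 49 points, below the 52 points limit. (h) is triggered (a current Category B Registration is held), but is itself disapplied by (i): (i) applies — the qualifying period is 65 days, under the 75 days limit. (j) is engaged (a current Category 2 Clearance is held), but is set aside by (k): (k) operates against (j): discharge temperature exceeds 35 °C. (l) would limit (k) — a current Class B Registration is held — but (m) sets (l) aside: (m) operates — a current Tier E Waiver is held. Exception (b) does not apply.
Exception (c) requires that discharge occurs on no more than two days per week; but discharge occurs on five days per week, so (c) is unavailable.
Exception (d) requires that the operator holds a current Schedule 2 Declaration from the Quintara Authority; but there is no Schedule 2 Declaration in force, so (d) is unavailable.
None of the exceptions is available; § 44.3 applies in full.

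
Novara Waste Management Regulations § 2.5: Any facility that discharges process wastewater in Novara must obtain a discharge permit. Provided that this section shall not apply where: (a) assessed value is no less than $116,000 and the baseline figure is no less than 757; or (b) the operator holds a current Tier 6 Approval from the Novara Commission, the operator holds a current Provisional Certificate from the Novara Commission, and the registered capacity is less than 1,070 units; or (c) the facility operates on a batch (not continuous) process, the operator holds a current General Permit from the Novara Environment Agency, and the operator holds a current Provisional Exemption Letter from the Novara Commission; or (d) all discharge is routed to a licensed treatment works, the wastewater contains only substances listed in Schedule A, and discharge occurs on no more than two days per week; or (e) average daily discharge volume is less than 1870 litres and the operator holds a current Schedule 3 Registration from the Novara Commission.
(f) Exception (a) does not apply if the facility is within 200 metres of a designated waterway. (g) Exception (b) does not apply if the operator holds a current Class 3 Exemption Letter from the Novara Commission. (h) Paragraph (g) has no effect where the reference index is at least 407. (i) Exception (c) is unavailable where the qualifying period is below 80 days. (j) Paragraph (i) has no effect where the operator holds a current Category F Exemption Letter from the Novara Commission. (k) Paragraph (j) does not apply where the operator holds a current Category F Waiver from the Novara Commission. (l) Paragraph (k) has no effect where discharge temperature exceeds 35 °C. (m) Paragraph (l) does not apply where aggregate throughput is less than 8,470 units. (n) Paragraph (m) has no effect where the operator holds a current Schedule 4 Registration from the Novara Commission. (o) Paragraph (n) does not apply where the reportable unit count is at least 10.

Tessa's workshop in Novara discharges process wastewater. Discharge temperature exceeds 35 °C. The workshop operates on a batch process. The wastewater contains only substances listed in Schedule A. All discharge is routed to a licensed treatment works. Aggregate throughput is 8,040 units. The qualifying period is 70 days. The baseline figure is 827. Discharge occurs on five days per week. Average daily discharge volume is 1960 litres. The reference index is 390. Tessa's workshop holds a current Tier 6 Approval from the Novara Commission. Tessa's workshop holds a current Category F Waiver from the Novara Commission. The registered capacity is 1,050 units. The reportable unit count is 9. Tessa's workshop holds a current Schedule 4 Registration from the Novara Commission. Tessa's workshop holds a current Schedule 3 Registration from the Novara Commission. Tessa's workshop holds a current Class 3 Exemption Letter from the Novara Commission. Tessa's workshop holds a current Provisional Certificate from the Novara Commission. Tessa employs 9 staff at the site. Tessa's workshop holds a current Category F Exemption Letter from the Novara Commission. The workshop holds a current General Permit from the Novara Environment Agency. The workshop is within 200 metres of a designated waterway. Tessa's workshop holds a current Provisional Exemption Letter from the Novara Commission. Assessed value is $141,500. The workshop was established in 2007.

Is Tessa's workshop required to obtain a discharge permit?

No — exception (c) applies; Tessa's workshop is not required to obtain a discharge permit.

All of (a)'s requirements are met (assessed value is $141,500, meeting the $116,000 threshold; the baseline figure is 827, meeting the 757 threshold). However, paragraph (f) must be considered: (f) operates against (a): the workshop is within 200 m of a designated waterway. So (a) is unavailable.
All of (b)'s requirements are met (a current Tier 6 Approval is held; a current Provisional Certificate is held; the registered capacity is 1,050 units, less than the 1,070 units limit). However, paragraphs (g)–(h) must be considered: (g) operates against (b): a current Class 3 Exemption Letter is held. (h), which would lift (g), is inapplicable — the reference index is 390, short of 407. Exception (b) does not apply.
Exception (c)'s conditions are all satisfied: the facility operates on a batch process; a current General Permit is held; a current Provisional Exemption Letter is held. Considering the limiting provisions: (i) is triggered (the qualifying period is 70 days, below the 80 days limit), but is displaced by (j): (j) is triggered — a current Category F Exemption Letter is held. (k) would limit (j) — a current Category F Waiver is held — but (l) sets (k) aside: (l) is engaged — discharge temperature exceeds 35 °C. (m) operates (aggregate throughput is 8,040 units, less than the 8,470 units limit), but is set aside by (n): (n) is triggered — a current Schedule 4 Registration is held. (o) is inapplicable (the reportable unit count is 9, short of 10), so (n) stands. Exception (c) stands.
Exception (d) does not apply: discharge occurs on five days per week.
Exception (e) does not apply: average daily discharge volume is 1960 litres, not less than 1870 litres.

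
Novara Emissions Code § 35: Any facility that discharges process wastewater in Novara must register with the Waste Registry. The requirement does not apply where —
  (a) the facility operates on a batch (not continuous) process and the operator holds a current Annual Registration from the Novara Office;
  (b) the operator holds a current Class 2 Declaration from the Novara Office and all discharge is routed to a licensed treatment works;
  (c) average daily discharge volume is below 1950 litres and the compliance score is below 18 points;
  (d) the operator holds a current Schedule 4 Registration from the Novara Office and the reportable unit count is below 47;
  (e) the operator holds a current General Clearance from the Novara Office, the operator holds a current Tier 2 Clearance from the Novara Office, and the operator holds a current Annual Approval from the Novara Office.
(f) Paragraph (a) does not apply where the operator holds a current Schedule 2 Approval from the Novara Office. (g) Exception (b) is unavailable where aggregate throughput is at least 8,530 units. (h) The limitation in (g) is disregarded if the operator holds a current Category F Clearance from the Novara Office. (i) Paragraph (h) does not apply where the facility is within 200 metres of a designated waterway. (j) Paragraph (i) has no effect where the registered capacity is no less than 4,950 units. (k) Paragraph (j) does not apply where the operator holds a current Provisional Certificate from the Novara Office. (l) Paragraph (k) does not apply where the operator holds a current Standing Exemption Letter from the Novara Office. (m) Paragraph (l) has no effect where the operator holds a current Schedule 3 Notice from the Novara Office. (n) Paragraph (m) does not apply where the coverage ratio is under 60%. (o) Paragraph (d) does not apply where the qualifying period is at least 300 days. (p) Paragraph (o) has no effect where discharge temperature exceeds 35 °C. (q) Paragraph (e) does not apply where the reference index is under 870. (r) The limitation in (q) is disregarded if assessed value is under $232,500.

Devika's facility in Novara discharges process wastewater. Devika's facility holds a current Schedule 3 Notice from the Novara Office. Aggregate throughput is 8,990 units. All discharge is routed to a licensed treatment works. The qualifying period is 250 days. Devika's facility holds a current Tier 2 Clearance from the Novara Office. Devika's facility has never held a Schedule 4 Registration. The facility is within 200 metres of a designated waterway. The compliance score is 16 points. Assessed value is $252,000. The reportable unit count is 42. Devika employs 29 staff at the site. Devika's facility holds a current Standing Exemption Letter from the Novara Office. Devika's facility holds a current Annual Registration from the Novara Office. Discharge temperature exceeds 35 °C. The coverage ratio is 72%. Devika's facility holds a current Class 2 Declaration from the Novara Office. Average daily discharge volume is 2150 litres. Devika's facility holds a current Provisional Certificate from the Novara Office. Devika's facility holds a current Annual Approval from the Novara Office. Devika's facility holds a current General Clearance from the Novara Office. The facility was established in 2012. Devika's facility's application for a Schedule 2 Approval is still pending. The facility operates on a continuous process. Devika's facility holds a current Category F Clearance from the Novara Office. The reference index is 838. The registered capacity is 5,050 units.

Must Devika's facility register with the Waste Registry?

Exception (a) requires that the facility operates on a batch (not continuous) process; but the facility operates on a continuous process, so (a) is unavailable.
Exception (b)'s conditions are all satisfied: a current Class 2 Declaration is held; discharge is routed to a licensed treatment works. Turning to paragraphs (g)–(n): (g) operates against (b): aggregate throughput is 8,990 units, meeting the 8,530 units threshold. (h) would limit (g) — a current Category F Clearance is held — but (i) sets (h) aside: (i) is triggered — the facility is within 200 m of a designated waterway. (j) would limit (i) — the registered capacity is 5,050 units, meeting the 4,950 units threshold — but (k) sets (j) aside: (k) operates — a current Provisional Certificate is held. (l) would limit (k) — a current Standing Exemption Letter is held — but (m) sets (l) aside: (m) operates against (l): a current Schedule 3 Notice is held. (n) is not triggered (the coverage ratio is 72%, not under 60%), so (m) stands. So (b) is unavailable.
Exception (c) fails — average daily discharge volume is 2150 litres, not below 1950 litres.
Exception (d) fails — the Schedule 4 Registration is not current.
All of (e)'s requirements are met (a current General Clearance is held; a current Tier 2 Clearance is held; a current Annual Approval is held). However, paragraphs (q)–(r) must be considered: (q) is engaged — the reference index is 838, under the 870 limit. (r), which would lift (q), is not engaged — assessed value is $252,000, not under $232,500. So (e) is unavailable.
No exception is made out. Devika's facility falls within the general rule.

Yes — Devika's facility must register with the Waste Registry.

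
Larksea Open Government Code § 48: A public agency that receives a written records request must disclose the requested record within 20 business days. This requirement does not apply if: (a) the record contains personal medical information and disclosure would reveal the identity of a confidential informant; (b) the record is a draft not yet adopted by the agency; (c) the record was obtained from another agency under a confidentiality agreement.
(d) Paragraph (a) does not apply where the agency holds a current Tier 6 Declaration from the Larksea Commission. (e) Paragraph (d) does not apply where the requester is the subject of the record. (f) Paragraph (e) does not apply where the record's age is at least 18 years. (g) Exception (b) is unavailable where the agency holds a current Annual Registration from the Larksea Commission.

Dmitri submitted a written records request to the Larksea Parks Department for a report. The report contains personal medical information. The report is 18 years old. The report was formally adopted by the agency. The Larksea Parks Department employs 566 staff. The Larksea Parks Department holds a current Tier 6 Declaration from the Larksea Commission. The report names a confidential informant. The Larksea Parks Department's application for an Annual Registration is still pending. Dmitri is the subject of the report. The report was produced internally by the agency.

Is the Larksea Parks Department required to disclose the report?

All of (a)'s requirements are met (the report contains personal medical information; the report names a confidential informant). However, paragraphs (d)–(f) must be considered: (d) applies — a current Tier 6 Declaration is held. (e) is engaged (Dmitri is the subject of the report), but is itself disapplied by (f): (f) operates against (e): the record's age is 18 years, meeting the 18 years threshold. Exception (a) does not apply.
Exception (b) does not apply: the report has been formally adopted.
Exception (c) does not apply: the report was produced internally.
None of the exceptions is available; § 48 applies in full.

Yes — the Larksea Parks Department must disclose the report.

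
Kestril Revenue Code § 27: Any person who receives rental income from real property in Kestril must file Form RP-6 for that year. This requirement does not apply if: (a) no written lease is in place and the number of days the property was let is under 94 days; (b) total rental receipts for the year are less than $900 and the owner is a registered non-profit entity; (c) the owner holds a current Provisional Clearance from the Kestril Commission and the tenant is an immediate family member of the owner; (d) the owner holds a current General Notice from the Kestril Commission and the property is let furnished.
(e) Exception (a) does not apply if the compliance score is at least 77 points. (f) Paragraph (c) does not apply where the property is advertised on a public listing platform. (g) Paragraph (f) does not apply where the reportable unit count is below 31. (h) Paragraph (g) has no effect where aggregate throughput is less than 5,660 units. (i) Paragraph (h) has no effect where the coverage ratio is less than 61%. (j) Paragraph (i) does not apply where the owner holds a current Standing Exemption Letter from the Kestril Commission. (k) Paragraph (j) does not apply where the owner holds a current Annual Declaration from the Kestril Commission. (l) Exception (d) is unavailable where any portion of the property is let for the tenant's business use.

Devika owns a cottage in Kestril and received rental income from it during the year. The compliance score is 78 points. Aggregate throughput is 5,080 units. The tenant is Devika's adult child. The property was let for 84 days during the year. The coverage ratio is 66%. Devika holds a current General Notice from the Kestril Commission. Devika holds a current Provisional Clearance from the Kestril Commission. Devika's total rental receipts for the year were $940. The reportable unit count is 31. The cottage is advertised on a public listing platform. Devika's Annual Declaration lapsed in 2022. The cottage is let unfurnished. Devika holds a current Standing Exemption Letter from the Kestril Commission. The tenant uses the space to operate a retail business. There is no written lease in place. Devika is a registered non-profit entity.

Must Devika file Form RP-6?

Exception (a)'s conditions are all satisfied: there is no written lease; the number of days the property was let is 84 days, under the 94 days limit. But applying paragraph (e): (e) operates against (a): the compliance score is 78 points, meeting the 77 points threshold. Exception (a) does not apply.
Exception (b) does not apply: total rental receipts for the year are $940, not less than $900.
Exception (c) is satisfied on its face — a current Provisional Clearance is held; the tenant is an immediate family member. Turning to paragraphs (f)–(k): (f) operates against (c): the property is publicly advertised. (g), which would lift (f), does not operate here — the reportable unit count is 31, not below 31. So (c) is unavailable.
Exception (d) does not apply: the property is let unfurnished.
No exception displaces § 27.

Yes — Devika must file Form RP-6.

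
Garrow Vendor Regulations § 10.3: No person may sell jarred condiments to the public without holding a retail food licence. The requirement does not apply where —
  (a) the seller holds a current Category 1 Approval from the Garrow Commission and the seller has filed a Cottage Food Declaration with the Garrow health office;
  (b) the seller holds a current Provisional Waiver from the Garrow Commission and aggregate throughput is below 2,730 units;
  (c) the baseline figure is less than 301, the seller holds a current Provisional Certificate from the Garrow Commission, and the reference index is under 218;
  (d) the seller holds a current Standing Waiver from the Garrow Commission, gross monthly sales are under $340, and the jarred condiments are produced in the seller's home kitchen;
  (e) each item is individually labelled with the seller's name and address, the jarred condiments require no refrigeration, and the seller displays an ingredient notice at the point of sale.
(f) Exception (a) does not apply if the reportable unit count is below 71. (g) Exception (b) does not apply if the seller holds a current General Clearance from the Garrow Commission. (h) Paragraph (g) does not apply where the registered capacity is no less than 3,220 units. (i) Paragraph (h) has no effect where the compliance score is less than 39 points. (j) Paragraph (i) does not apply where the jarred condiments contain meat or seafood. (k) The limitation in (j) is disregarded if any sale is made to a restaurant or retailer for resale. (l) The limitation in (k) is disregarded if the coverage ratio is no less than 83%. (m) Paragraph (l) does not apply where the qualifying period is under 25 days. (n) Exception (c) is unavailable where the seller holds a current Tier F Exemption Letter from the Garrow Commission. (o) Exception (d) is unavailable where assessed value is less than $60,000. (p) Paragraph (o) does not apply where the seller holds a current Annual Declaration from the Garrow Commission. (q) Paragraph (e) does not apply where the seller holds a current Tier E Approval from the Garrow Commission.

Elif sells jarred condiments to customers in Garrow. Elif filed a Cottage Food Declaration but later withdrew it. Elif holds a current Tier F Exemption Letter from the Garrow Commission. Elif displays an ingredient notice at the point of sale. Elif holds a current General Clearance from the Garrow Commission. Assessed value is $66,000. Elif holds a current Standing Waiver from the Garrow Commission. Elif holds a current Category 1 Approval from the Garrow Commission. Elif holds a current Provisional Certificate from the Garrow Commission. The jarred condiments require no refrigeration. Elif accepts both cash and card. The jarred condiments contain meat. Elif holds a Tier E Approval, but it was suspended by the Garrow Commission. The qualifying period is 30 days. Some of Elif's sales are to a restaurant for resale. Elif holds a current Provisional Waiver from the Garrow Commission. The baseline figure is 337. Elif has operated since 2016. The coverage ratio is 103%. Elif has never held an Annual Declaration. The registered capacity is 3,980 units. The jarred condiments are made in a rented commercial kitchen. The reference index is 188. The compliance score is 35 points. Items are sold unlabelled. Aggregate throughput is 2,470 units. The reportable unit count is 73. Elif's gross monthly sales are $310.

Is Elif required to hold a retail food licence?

No — exception (b) applies; Elif is not required to hold a retail food licence.

Exception (a) fails — the Cottage Food Declaration was withdrawn.
All of (b)'s requirements are met (a current Provisional Waiver is held; aggregate throughput is 2,470 units, below the 2,730 units limit). Considering the limiting provisions: (g) is engaged (a current General Clearance is held), but is itself disapplied by (h): (h) is triggered — the registered capacity is 3,980 units, meeting the 3,220 units threshold. (i) operates (the compliance score is 35 points, less than the 39 points limit), but is overridden by (j): (j) operates against (i): the jarred condiments contain meat. (k) is engaged (some sales are to a restaurant for resale), but is set aside by (l): (l) operates — the coverage ratio is 103%, meeting the 83% threshold. (m) is not engaged (the qualifying period is 30 days, not under 25 days), so (l) stands. Exception (b) stands.
Exception (c) does not apply: the baseline figure is 337, not less than 301.
Exception (d) requires that the jarred condiments are produced in the seller's home kitchen; but the jarred condiments are made in a commercial kitchen, not a home kitchen, so (d) is unavailable.
Exception (e) requires that each item is individually labelled with the seller's name and address; but items are sold unlabelled, so (e) is unavailable.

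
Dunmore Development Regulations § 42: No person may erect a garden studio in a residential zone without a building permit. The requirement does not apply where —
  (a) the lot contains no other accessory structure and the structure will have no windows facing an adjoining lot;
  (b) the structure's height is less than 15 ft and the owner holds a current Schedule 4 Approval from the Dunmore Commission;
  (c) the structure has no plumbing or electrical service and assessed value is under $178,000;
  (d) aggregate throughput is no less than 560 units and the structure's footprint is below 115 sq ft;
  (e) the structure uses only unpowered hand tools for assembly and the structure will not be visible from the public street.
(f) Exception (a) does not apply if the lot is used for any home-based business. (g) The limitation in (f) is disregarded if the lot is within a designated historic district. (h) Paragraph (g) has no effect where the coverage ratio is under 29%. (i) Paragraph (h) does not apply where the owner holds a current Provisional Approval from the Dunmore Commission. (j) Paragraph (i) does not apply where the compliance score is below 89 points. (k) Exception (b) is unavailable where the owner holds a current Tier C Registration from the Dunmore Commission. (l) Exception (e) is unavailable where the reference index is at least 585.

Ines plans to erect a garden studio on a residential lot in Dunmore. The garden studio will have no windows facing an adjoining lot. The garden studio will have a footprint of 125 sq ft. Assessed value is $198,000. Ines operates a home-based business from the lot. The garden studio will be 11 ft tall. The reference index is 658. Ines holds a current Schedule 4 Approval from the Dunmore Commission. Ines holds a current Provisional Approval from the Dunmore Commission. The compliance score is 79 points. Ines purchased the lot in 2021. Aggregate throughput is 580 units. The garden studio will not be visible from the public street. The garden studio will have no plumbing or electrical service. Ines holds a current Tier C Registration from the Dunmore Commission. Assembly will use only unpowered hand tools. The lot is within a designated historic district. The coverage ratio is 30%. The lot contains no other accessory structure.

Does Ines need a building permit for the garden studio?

No — exception (a) applies; Ines does not need a building permit.

Exception (a): the lot has no other accessory structure; no windows face an adjoining lot — every condition holds. Under paragraphs (f)–(j): (f) would limit (a) — a home-based business operates on the lot — but (g) sets (f) aside: (g) operates against (f): the lot is in a historic district. (h), which would lift (g), is not engaged — the coverage ratio is 30%, not under 29%. So (a) applies.
All of (b)'s requirements are met (the structure's height is 11 ft, less than the 15 ft limit; a current Schedule 4 Approval is held). Turning to paragraph (k): (k) operates against (b): a current Tier C Registration is held. (b) is therefore removed.
Exception (c) fails — assessed value is $198,000, not under $178,000.
Exception (d) does not apply: the structure's footprint is 125 sq ft, not below 115 sq ft.
Exception (e): assembly uses only hand tools; the structure will not be visible from the street — every condition holds. But applying paragraph (l): (l) operates against (e): the reference index is 658, meeting the 585 threshold. (e) is therefore removed.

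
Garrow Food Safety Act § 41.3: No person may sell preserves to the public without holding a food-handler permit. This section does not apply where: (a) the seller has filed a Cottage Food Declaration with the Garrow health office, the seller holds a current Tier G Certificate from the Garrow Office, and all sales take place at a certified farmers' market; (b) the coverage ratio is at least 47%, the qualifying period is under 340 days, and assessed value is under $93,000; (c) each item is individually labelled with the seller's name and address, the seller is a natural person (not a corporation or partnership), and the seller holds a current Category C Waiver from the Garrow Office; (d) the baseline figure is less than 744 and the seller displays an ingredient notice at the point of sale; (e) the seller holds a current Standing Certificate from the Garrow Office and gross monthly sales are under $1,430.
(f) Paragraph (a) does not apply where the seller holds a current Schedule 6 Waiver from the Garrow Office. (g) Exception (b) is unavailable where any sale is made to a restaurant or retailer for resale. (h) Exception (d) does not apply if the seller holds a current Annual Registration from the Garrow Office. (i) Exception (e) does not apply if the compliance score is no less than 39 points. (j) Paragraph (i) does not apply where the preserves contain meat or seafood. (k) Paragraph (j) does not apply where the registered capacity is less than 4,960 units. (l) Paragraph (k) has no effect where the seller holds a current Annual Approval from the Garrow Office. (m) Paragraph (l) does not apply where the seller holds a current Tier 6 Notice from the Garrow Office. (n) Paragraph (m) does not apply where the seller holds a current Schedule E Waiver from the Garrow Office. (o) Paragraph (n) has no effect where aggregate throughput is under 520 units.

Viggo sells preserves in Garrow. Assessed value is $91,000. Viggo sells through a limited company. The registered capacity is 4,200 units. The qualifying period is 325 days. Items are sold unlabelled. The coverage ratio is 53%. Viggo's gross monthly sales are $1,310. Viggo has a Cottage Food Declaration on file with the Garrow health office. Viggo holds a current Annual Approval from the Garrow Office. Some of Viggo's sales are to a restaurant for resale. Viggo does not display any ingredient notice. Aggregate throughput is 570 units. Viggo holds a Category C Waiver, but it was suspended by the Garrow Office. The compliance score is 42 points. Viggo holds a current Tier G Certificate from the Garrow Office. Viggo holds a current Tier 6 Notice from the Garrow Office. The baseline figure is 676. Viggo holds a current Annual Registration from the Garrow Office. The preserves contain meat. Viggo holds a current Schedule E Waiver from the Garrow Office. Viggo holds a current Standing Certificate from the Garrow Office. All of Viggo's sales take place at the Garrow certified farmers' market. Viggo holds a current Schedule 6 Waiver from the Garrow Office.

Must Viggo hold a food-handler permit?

Exception (a): a Cottage Food Declaration is on file; a current Tier G Certificate is held; all sales are at a certified farmers' market — every condition holds. But applying paragraph (f): (f) operates against (a): a current Schedule 6 Waiver is held. Exception (a) does not apply.
Exception (b)'s conditions are all satisfied: the coverage ratio is 53%, meeting the 47% threshold; the qualifying period is 325 days, under the 340 days limit; assessed value is $91,000, under the $93,000 limit. But: (g) operates against (b): some sales are to a restaurant for resale. So (b) is unavailable.
Exception (c) requires that each item is individually labelled with the seller's name and address; but items are sold unlabelled, so (c) is unavailable.
Exception (d) fails — no ingredient notice is displayed.
All of (e)'s requirements are met (a current Standing Certificate is held; gross monthly sales are $1,310, under the $1,430 limit). Under paragraphs (i)–(o): (i) would limit (e) — the compliance score is 42 points, meeting the 39 points threshold — but (j) sets (i) aside: (j) operates against (i): the preserves contain meat. (k) operates (the registered capacity is 4,200 units, less than the 4,960 units limit), but is overridden by (l): (l) operates — a current Annual Approval is held. (m) would limit (l) — a current Tier 6 Notice is held — but (n) sets (m) aside: (n) operates against (m): a current Schedule E Waiver is held. (o) does not operate here (aggregate throughput is 570 units, not under 520 units), so (n) stands. So (e) applies.

No — exception (e) applies; Viggo is not required to hold a food-handler permit.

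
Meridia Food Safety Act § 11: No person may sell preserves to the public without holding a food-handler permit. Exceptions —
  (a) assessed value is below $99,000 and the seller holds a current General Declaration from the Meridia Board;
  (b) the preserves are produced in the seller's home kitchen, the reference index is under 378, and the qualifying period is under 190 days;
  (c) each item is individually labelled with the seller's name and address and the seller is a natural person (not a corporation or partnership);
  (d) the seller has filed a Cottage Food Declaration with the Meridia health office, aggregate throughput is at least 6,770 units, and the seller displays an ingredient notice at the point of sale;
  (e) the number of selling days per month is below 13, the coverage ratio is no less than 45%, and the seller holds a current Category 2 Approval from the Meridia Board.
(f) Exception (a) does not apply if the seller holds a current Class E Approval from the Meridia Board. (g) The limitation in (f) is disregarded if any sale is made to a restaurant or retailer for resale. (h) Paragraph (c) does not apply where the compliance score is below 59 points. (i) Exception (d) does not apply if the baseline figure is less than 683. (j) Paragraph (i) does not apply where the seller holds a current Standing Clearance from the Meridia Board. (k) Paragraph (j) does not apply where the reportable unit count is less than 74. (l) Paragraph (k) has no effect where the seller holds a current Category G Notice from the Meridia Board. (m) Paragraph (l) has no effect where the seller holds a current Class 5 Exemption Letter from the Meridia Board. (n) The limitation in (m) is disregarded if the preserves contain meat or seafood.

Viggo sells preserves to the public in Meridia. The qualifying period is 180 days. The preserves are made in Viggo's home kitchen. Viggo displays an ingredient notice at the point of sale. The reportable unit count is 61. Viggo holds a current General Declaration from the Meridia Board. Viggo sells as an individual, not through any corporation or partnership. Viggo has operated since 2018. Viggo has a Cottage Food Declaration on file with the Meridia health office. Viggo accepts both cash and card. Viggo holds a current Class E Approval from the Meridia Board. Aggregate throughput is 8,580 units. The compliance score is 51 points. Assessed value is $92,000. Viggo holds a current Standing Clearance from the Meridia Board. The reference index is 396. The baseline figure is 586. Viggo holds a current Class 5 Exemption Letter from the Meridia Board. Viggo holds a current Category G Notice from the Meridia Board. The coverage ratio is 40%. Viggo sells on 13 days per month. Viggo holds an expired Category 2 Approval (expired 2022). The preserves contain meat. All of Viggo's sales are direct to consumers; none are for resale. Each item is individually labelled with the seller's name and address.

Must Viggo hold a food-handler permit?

All of (a)'s requirements are met (assessed value is $92,000, below the $99,000 limit; a current General Declaration is held). Turning to paragraphs (f)–(g): (f) operates against (a): a current Class E Approval is held. (g), which would lift (f), does not operate here — no sales are for resale. Exception (a) does not apply.
Exception (b) requires that the reference index is under 378; but the reference index is 396, not under 378, so (b) is unavailable.
Exception (c) is satisfied on its face — items are individually labelled; the seller is a natural person. But: (h) is engaged — the compliance score is 51 points, below the 59 points limit. So (c) is unavailable.
Exception (d) is satisfied on its face — a Cottage Food Declaration is on file; aggregate throughput is 8,580 units, meeting the 6,770 units threshold; an ingredient notice is displayed. Considering the limiting provisions: (i) would limit (d) — the baseline figure is 586, less than the 683 limit — but (j) sets (i) aside: (j) operates — a current Standing Clearance is held. (k) would limit (j) — the reportable unit count is 61, less than the 74 limit — but (l) sets (k) aside: (l) operates — a current Category G Notice is held. (m) is triggered (a current Class 5 Exemption Letter is held), but is set aside by (n): (n) operates — the preserves contain meat. Exception (d) stands.
Exception (e) does not apply: the number of selling days per month is 13, not below 13.

No — exception (d) applies; Viggo is not required to hold a food-handler permit.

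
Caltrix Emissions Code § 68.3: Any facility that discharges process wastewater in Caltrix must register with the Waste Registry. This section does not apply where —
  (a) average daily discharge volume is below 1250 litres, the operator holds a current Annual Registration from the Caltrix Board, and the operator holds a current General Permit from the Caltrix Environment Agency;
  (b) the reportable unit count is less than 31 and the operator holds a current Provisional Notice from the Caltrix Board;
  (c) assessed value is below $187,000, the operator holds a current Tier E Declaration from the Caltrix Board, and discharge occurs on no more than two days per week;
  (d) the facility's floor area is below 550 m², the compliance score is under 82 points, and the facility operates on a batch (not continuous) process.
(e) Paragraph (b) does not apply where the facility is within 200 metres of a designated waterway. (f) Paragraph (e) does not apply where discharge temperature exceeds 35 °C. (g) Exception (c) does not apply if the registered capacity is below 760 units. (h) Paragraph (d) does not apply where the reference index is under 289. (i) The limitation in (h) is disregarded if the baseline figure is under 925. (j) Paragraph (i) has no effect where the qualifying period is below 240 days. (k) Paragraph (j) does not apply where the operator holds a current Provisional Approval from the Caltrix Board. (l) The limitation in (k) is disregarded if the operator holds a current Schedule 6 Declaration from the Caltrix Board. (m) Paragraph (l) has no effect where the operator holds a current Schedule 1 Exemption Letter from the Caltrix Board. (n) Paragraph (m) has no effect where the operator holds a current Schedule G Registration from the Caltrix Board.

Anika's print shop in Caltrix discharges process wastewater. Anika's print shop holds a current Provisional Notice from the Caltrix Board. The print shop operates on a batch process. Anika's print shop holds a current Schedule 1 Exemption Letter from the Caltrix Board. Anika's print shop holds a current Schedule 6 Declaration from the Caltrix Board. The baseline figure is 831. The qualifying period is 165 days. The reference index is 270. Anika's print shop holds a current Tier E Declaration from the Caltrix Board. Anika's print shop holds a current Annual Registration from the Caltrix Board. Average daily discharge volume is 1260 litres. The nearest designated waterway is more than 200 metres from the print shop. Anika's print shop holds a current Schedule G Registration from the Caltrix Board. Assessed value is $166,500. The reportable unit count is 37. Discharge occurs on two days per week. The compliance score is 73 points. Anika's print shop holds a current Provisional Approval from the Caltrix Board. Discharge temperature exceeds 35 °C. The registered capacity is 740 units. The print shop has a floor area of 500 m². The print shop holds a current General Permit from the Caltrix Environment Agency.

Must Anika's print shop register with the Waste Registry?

Yes — Anika's print shop must register with the Waste Registry.

Exception (a) does not apply: average daily discharge volume is 1260 litres, not below 1250 litres.
Exception (b) requires that the reportable unit count is less than 31; but the reportable unit count is 37, not less than 31, so (b) is unavailable.
Exception (c)'s conditions are all satisfied: assessed value is $166,500, below the $187,000 limit; a current Tier E Declaration is held; discharge occurs on no more than two days per week. But: (g) is engaged — the registered capacity is 740 units, below the 760 units limit. So (c) is unavailable.
Exception (d) is satisfied on its face — the facility's floor area is 500 m², below the 550 m² limit; the compliance score is 73 points, under the 82 points limit; the facility operates on a batch process. However, paragraphs (h)–(n) must be considered: (h) operates — the reference index is 270, under the 289 limit. (i) is triggered (the baseline figure is 831, under the 925 limit), but is overridden by (j): (j) is triggered — the qualifying period is 165 days, below the 240 days limit. (k) is triggered (a current Provisional Approval is held), but is displaced by (l): (l) is triggered — a current Schedule 6 Declaration is held. (m) would limit (l) — a current Schedule 1 Exemption Letter is held — but (n) sets (m) aside: (n) operates against (m): a current Schedule G Registration is held. (d) is therefore removed.
No exception is made out. Anika's print shop falls within the general rule.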